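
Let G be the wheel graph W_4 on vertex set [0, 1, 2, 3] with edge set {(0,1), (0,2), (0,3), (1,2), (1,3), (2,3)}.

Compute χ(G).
χ(G) = 4

Clique number ω(G) = 4 (lower bound: χ ≥ ω).
The clique on [0, 1, 2, 3] has size 4, forcing χ ≥ 4, and the coloring below uses 4 colors, so χ(G) = 4.
A valid 4-coloring: color 1: [2]; color 2: [3]; color 3: [0]; color 4: [1].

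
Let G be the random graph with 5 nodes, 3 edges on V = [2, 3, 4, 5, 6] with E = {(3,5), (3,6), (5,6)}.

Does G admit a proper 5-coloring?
Yes, G is 5-colorable

A valid 5-coloring: color 1: [2, 4, 6]; color 2: [3]; color 3: [5].
(χ(G) = 3 ≤ 5.)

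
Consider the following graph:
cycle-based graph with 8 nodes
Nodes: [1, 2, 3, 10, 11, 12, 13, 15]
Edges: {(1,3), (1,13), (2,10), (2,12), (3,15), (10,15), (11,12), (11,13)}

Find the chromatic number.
χ(G) = 2

Clique number ω(G) = 2 (lower bound: χ ≥ ω).
The graph is bipartite (no odd cycle), so 2 colors suffice: χ(G) = 2.
A valid 2-coloring: color 1: [1, 2, 11, 15]; color 2: [3, 10, 12, 13].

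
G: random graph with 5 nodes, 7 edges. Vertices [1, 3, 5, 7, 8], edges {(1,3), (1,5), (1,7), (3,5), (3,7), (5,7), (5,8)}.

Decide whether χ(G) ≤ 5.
A valid 5-coloring: color 1: [5]; color 2: [1, 8]; color 3: [7]; color 4: [3].
(χ(G) = 4 ≤ 5.)

Yes, G is 5-colorable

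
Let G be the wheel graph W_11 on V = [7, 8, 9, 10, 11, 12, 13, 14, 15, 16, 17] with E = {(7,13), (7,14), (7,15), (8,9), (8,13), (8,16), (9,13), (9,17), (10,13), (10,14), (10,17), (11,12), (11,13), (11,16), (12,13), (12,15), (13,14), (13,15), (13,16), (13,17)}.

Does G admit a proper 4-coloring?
A valid 4-coloring: color 1: [13]; color 2: [8, 11, 14, 15, 17]; color 3: [7, 9, 10, 12, 16].
(χ(G) = 3 ≤ 4.)

Yes, G is 4-colorable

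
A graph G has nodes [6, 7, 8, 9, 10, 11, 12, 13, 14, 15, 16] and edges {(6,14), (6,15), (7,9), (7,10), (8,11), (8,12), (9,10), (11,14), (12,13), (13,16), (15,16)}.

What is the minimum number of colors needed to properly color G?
χ(G) = 3

Clique number ω(G) = 3 (lower bound: χ ≥ ω).
The clique on [7, 9, 10] has size 3, forcing χ ≥ 3, and the coloring below uses 3 colors, so χ(G) = 3.
A valid 3-coloring: color 1: [8, 10, 13, 14, 15]; color 2: [6, 9, 11, 12, 16]; color 3: [7].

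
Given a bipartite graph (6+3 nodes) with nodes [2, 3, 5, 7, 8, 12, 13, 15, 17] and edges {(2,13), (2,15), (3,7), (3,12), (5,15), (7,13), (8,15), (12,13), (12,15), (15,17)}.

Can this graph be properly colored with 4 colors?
A valid 4-coloring: color 1: [3, 13, 15]; color 2: [2, 5, 7, 8, 12, 17].
(χ(G) = 2 ≤ 4.)

Yes, G is 4-colorable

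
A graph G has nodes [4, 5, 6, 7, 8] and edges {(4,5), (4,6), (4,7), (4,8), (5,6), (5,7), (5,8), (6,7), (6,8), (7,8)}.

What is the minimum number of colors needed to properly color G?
Clique number ω(G) = 5 (lower bound: χ ≥ ω).
The clique on [4, 5, 6, 7, 8] has size 5, forcing χ ≥ 5, and the coloring below uses 5 colors, so χ(G) = 5.
A valid 5-coloring: color 1: [6]; color 2: [4]; color 3: [5]; color 4: [8]; color 5: [7].

χ(G) = 5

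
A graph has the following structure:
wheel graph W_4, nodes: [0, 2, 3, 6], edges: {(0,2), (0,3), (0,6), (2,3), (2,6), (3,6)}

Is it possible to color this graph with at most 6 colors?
A valid 6-coloring: color 1: [6]; color 2: [0]; color 3: [2]; color 4: [3].
(χ(G) = 4 ≤ 6.)

Yes, G is 6-colorable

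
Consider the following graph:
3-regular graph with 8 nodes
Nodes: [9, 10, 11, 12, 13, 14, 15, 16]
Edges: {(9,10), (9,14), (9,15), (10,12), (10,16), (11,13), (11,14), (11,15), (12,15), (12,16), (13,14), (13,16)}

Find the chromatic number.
χ(G) = 3

Clique number ω(G) = 3 (lower bound: χ ≥ ω).
The clique on [11, 13, 14] has size 3, forcing χ ≥ 3, and the coloring below uses 3 colors, so χ(G) = 3.
A valid 3-coloring: color 1: [10, 13, 15]; color 2: [12, 14]; color 3: [9, 11, 16].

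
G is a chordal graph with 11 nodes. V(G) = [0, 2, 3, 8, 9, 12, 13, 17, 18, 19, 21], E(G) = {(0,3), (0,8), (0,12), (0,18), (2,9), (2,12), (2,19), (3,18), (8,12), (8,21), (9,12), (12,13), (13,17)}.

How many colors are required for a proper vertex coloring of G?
χ(G) = 3

Clique number ω(G) = 3 (lower bound: χ ≥ ω).
The clique on [0, 3, 18] has size 3, forcing χ ≥ 3, and the coloring below uses 3 colors, so χ(G) = 3.
A valid 3-coloring: color 1: [3, 12, 17, 19, 21]; color 2: [0, 2, 13]; color 3: [8, 9, 18].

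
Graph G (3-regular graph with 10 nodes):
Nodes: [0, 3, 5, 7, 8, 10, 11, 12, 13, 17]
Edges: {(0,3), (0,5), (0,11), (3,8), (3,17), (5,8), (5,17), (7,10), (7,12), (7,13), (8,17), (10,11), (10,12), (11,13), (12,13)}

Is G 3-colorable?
Yes, G is 3-colorable

A valid 3-coloring: color 1: [3, 5, 7, 11]; color 2: [0, 8, 10, 13]; color 3: [12, 17].
(χ(G) = 3 ≤ 3.)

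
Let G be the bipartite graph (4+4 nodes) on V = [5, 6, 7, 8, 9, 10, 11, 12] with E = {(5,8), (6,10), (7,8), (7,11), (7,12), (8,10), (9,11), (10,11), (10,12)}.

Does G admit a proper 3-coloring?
A valid 3-coloring: color 1: [5, 7, 9, 10]; color 2: [6, 8, 11, 12].
(χ(G) = 2 ≤ 3.)

Yes, G is 3-colorable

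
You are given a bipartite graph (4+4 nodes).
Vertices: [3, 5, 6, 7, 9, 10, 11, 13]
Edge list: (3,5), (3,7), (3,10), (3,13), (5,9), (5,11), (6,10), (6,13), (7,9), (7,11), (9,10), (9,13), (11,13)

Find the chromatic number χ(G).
Clique number ω(G) = 2 (lower bound: χ ≥ ω).
The graph is bipartite (no odd cycle), so 2 colors suffice: χ(G) = 2.
A valid 2-coloring: color 1: [3, 6, 9, 11]; color 2: [5, 7, 10, 13].

χ(G) = 2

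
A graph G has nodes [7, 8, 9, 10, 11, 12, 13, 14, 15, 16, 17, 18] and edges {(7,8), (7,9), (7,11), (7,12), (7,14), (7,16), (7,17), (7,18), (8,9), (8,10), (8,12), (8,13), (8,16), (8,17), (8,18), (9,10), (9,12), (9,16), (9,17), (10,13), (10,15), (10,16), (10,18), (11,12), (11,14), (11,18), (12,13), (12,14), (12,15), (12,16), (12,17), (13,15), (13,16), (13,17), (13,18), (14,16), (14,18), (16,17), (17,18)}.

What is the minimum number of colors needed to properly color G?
Clique number ω(G) = 6 (lower bound: χ ≥ ω).
The clique on [7, 8, 9, 12, 16, 17] has size 6, forcing χ ≥ 6, and the coloring below uses 6 colors, so χ(G) = 6.
A valid 6-coloring: color 1: [10, 12]; color 2: [7, 13]; color 3: [8, 11, 15]; color 4: [16, 18]; color 5: [14, 17]; color 6: [9].

χ(G) = 6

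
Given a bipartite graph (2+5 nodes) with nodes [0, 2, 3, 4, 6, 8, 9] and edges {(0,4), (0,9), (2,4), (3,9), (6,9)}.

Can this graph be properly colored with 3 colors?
A valid 3-coloring: color 1: [4, 8, 9]; color 2: [0, 2, 3, 6].
(χ(G) = 2 ≤ 3.)

Yes, G is 3-colorable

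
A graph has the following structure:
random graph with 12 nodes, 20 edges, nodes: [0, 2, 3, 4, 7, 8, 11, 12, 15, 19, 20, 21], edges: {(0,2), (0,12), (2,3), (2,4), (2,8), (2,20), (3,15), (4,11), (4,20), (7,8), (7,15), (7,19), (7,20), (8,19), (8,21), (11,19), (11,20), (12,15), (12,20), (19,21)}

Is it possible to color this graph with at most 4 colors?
Yes, G is 4-colorable

A valid 4-coloring: color 1: [2, 7, 11, 12, 21]; color 2: [0, 3, 19, 20]; color 3: [4, 8, 15].
(χ(G) = 3 ≤ 4.)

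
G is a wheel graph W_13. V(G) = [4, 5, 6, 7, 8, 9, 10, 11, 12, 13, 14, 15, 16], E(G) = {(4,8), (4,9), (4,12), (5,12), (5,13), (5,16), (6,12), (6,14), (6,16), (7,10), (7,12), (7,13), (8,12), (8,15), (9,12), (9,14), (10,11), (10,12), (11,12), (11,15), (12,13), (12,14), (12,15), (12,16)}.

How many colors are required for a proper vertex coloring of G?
χ(G) = 3

Clique number ω(G) = 3 (lower bound: χ ≥ ω).
The clique on [4, 8, 12] has size 3, forcing χ ≥ 3, and the coloring below uses 3 colors, so χ(G) = 3.
A valid 3-coloring: color 1: [12]; color 2: [4, 10, 13, 14, 15, 16]; color 3: [5, 6, 7, 8, 9, 11].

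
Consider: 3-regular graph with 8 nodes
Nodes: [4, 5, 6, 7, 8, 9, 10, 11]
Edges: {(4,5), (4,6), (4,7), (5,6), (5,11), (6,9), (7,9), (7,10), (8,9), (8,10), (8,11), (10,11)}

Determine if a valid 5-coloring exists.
A valid 5-coloring: color 1: [4, 9, 11]; color 2: [6, 7, 8]; color 3: [5, 10].
(χ(G) = 3 ≤ 5.)

Yes, G is 5-colorable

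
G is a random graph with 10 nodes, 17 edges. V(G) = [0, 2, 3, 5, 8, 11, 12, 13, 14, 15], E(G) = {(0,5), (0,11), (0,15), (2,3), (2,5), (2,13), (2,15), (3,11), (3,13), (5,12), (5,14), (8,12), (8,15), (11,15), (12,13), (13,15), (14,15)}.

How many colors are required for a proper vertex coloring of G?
χ(G) = 3

Clique number ω(G) = 3 (lower bound: χ ≥ ω).
The clique on [2, 3, 13] has size 3, forcing χ ≥ 3, and the coloring below uses 3 colors, so χ(G) = 3.
A valid 3-coloring: color 1: [3, 5, 15]; color 2: [0, 8, 13, 14]; color 3: [2, 11, 12].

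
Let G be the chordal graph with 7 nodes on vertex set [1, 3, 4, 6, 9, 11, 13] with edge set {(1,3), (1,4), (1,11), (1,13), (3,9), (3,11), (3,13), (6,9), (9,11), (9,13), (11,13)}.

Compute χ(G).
χ(G) = 4

Clique number ω(G) = 4 (lower bound: χ ≥ ω).
The clique on [1, 3, 11, 13] has size 4, forcing χ ≥ 4, and the coloring below uses 4 colors, so χ(G) = 4.
A valid 4-coloring: color 1: [4, 6, 11]; color 2: [1, 9]; color 3: [13]; color 4: [3].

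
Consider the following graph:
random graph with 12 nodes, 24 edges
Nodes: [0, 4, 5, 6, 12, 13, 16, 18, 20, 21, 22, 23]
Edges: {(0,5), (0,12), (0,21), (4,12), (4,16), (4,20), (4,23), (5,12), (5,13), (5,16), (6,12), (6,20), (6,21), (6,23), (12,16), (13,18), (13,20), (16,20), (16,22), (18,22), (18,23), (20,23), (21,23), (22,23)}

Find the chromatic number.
Clique number ω(G) = 3 (lower bound: χ ≥ ω).
The clique on [0, 5, 12] has size 3, forcing χ ≥ 3, and the coloring below uses 3 colors, so χ(G) = 3.
A valid 3-coloring: color 1: [0, 13, 16, 23]; color 2: [12, 18, 20, 21]; color 3: [4, 5, 6, 22].

χ(G) = 3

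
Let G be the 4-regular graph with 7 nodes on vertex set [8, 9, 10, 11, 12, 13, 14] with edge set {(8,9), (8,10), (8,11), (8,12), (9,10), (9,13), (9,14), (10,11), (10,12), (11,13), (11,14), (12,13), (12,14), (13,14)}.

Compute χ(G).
χ(G) = 3

Clique number ω(G) = 3 (lower bound: χ ≥ ω).
The clique on [8, 9, 10] has size 3, forcing χ ≥ 3, and the coloring below uses 3 colors, so χ(G) = 3.
A valid 3-coloring: color 1: [9, 11, 12]; color 2: [10, 14]; color 3: [8, 13].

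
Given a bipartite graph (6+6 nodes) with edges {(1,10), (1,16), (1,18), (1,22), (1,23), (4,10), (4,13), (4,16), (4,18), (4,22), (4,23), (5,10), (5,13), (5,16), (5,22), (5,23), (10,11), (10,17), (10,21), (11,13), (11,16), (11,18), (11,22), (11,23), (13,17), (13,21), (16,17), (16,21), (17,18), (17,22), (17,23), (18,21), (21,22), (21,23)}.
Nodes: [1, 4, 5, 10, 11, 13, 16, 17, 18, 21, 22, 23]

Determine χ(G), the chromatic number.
χ(G) = 2

Clique number ω(G) = 2 (lower bound: χ ≥ ω).
The graph is bipartite (no odd cycle), so 2 colors suffice: χ(G) = 2.
A valid 2-coloring: color 1: [1, 4, 5, 11, 17, 21]; color 2: [10, 13, 16, 18, 22, 23].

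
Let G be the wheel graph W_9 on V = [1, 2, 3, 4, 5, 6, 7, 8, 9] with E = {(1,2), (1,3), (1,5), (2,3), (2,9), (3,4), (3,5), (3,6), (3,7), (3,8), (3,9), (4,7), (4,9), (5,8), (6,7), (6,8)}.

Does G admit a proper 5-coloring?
A valid 5-coloring: color 1: [3]; color 2: [2, 4, 5, 6]; color 3: [1, 7, 8, 9].
(χ(G) = 3 ≤ 5.)

Yes, G is 5-colorable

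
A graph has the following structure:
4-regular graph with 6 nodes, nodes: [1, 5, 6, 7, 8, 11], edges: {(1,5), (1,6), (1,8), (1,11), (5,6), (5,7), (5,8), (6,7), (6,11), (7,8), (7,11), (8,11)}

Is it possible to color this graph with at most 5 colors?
Yes, G is 5-colorable

A valid 5-coloring: color 1: [1, 7]; color 2: [5, 11]; color 3: [6, 8].
(χ(G) = 3 ≤ 5.)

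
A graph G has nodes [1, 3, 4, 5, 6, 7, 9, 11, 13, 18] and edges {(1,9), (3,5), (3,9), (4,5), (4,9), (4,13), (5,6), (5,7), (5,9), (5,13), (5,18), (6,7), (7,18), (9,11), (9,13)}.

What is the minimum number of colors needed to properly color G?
Clique number ω(G) = 4 (lower bound: χ ≥ ω).
The clique on [4, 5, 9, 13] has size 4, forcing χ ≥ 4, and the coloring below uses 4 colors, so χ(G) = 4.
A valid 4-coloring: color 1: [1, 5, 11]; color 2: [7, 9]; color 3: [3, 6, 13, 18]; color 4: [4].

χ(G) = 4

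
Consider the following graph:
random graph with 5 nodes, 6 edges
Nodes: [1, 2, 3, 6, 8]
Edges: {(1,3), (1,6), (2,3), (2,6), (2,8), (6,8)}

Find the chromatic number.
χ(G) = 3

Clique number ω(G) = 3 (lower bound: χ ≥ ω).
The clique on [2, 6, 8] has size 3, forcing χ ≥ 3, and the coloring below uses 3 colors, so χ(G) = 3.
A valid 3-coloring: color 1: [1, 2]; color 2: [3, 6]; color 3: [8].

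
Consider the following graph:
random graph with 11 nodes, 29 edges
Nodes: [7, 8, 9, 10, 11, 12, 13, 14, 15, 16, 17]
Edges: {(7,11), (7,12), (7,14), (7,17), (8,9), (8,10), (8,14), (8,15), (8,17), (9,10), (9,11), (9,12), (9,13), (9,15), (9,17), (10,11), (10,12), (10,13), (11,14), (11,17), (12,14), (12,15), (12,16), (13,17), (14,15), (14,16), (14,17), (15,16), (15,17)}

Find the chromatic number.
Clique number ω(G) = 4 (lower bound: χ ≥ ω).
The clique on [12, 14, 15, 16] has size 4, forcing χ ≥ 4, and the coloring below uses 4 colors, so χ(G) = 4.
A valid 4-coloring: color 1: [9, 14]; color 2: [12, 17]; color 3: [7, 10, 15]; color 4: [8, 11, 13, 16].

χ(G) = 4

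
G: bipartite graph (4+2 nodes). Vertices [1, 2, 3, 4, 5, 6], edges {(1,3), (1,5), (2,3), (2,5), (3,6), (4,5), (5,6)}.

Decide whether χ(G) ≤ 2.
A valid 2-coloring: color 1: [3, 5]; color 2: [1, 2, 4, 6].
(χ(G) = 2 ≤ 2.)

Yes, G is 2-colorable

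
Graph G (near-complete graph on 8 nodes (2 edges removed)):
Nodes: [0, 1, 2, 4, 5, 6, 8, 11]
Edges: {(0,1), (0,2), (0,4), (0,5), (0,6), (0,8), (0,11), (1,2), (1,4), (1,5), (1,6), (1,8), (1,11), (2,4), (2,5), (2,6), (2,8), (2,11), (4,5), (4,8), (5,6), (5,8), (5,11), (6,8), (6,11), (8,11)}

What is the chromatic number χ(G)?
χ(G) = 7

Clique number ω(G) = 7 (lower bound: χ ≥ ω).
The clique on [0, 1, 2, 5, 6, 8, 11] has size 7, forcing χ ≥ 7, and the coloring below uses 7 colors, so χ(G) = 7.
A valid 7-coloring: color 1: [5]; color 2: [0]; color 3: [8]; color 4: [1]; color 5: [2]; color 6: [4, 11]; color 7: [6].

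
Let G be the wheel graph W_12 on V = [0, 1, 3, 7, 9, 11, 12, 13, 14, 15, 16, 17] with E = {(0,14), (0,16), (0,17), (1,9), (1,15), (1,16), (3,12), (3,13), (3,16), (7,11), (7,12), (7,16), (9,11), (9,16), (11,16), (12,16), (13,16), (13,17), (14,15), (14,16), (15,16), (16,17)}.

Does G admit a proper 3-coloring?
No, G is not 3-colorable

Odd cycle [3, 13, 17, 0, 14, 15, 1, 9, 11, 7, 12] needs 3 colors (χ ≥ 3).
Vertex 16 is adjacent to every vertex of [0, 1, 3, 7, 9, 11, 12, 13, 14, 15, 17], which already need 3 colors among themselves, so 16 needs a new color (χ ≥ 4).
Hence χ(G) ≥ 4 > 3, so no proper 3-coloring exists.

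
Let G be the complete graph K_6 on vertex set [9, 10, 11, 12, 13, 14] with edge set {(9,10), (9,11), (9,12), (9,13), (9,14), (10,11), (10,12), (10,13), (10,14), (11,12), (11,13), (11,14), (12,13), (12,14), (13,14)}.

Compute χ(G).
χ(G) = 6

Clique number ω(G) = 6 (lower bound: χ ≥ ω).
The clique on [9, 10, 11, 12, 13, 14] has size 6, forcing χ ≥ 6, and the coloring below uses 6 colors, so χ(G) = 6.
A valid 6-coloring: color 1: [11]; color 2: [13]; color 3: [10]; color 4: [14]; color 5: [12]; color 6: [9].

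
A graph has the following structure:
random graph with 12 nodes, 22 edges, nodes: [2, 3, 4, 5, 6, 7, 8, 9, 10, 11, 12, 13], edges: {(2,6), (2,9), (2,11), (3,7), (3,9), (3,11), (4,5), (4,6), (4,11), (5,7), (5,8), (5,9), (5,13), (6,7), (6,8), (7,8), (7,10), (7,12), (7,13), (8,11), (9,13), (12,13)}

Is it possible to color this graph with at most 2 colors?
No, G is not 2-colorable

The clique on vertices [5, 7, 8] has size 3 > 2, so it alone needs 3 colors.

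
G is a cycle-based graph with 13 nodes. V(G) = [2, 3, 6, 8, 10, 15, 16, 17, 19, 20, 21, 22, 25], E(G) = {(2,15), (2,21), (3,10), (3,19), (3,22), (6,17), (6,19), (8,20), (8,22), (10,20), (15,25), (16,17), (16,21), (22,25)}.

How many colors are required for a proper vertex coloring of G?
χ(G) = 3

Clique number ω(G) = 2 (lower bound: χ ≥ ω).
Odd cycle [10, 20, 8, 22, 3] needs 3 colors (χ ≥ 3).
The coloring below uses 3 colors, so χ(G) = 3.
A valid 3-coloring: color 1: [2, 3, 6, 16, 20, 25]; color 2: [10, 15, 17, 19, 21, 22]; color 3: [8].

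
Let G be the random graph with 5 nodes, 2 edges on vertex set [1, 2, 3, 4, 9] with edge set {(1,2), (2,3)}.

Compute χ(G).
χ(G) = 2

Clique number ω(G) = 2 (lower bound: χ ≥ ω).
The graph is bipartite (no odd cycle), so 2 colors suffice: χ(G) = 2.
A valid 2-coloring: color 1: [2, 4, 9]; color 2: [1, 3].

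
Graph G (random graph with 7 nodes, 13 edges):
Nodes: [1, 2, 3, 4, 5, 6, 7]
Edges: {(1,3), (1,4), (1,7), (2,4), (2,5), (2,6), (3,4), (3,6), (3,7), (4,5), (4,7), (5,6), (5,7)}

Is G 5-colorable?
Yes, G is 5-colorable

A valid 5-coloring: color 1: [4, 6]; color 2: [3, 5]; color 3: [2, 7]; color 4: [1].
(χ(G) = 4 ≤ 5.)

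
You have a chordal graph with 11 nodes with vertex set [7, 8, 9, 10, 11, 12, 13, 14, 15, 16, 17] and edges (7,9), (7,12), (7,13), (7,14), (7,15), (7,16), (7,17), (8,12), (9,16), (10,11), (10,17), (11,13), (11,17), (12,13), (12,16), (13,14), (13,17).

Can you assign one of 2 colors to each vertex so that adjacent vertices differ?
The clique on vertices [10, 11, 17] has size 3 > 2, so it alone needs 3 colors.

No, G is not 2-colorable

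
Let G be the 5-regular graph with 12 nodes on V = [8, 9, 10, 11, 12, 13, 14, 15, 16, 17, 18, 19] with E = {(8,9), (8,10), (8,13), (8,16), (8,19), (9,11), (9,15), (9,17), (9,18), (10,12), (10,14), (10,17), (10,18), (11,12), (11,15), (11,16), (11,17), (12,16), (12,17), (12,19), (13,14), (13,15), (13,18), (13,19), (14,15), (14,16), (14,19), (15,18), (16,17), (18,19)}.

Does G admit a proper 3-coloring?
The clique on vertices [11, 12, 16, 17] has size 4 > 3, so it alone needs 4 colors.

No, G is not 3-colorable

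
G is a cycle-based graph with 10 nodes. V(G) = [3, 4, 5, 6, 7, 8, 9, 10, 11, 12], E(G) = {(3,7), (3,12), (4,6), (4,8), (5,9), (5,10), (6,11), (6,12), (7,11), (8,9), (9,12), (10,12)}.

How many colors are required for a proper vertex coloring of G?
χ(G) = 3

Clique number ω(G) = 2 (lower bound: χ ≥ ω).
Odd cycle [4, 8, 9, 12, 6] needs 3 colors (χ ≥ 3).
The coloring below uses 3 colors, so χ(G) = 3.
A valid 3-coloring: color 1: [4, 5, 7, 12]; color 2: [3, 6, 9, 10]; color 3: [8, 11].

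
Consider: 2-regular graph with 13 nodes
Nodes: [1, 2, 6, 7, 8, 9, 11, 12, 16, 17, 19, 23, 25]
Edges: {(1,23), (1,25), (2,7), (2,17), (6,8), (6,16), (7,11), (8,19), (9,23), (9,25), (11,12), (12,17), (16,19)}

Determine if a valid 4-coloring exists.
A valid 4-coloring: color 1: [2, 8, 11, 16, 23, 25]; color 2: [1, 6, 7, 9, 12, 19]; color 3: [17].
(χ(G) = 3 ≤ 4.)

Yes, G is 4-colorable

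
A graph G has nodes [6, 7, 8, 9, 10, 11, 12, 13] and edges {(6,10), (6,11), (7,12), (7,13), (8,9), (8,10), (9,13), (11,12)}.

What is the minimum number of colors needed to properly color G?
Clique number ω(G) = 2 (lower bound: χ ≥ ω).
The graph is bipartite (no odd cycle), so 2 colors suffice: χ(G) = 2.
A valid 2-coloring: color 1: [7, 9, 10, 11]; color 2: [6, 8, 12, 13].

χ(G) = 2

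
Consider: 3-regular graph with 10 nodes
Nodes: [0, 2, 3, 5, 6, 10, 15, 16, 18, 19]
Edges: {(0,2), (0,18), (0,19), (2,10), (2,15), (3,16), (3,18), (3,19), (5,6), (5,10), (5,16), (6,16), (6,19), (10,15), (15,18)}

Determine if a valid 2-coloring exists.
The clique on vertices [5, 6, 16] has size 3 > 2, so it alone needs 3 colors.

No, G is not 2-colorable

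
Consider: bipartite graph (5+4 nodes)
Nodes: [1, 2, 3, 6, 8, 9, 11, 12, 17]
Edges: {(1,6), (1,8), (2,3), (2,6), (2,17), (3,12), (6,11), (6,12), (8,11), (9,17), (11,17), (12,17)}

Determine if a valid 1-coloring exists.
Edge (2,3) forces its endpoints to differ, so 1 color is not enough.

No, G is not 1-colorable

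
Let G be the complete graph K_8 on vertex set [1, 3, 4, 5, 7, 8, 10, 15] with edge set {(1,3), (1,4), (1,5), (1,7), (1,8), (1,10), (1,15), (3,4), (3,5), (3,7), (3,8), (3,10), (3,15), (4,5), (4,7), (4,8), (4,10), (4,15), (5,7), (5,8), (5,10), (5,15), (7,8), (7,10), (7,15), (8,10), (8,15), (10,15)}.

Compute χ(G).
χ(G) = 8

Clique number ω(G) = 8 (lower bound: χ ≥ ω).
The clique on [1, 3, 4, 5, 7, 8, 10, 15] has size 8, forcing χ ≥ 8, and the coloring below uses 8 colors, so χ(G) = 8.
A valid 8-coloring: color 1: [10]; color 2: [15]; color 3: [8]; color 4: [7]; color 5: [1]; color 6: [5]; color 7: [3]; color 8: [4].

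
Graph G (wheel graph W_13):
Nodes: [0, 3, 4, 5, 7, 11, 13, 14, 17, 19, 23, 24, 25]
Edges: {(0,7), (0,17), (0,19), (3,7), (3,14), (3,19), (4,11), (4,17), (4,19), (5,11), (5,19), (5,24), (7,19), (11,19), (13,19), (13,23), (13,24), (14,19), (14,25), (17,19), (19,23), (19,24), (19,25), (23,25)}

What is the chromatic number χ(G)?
Clique number ω(G) = 3 (lower bound: χ ≥ ω).
The clique on [0, 17, 19] has size 3, forcing χ ≥ 3, and the coloring below uses 3 colors, so χ(G) = 3.
A valid 3-coloring: color 1: [19]; color 2: [0, 3, 4, 5, 13, 25]; color 3: [7, 11, 14, 17, 23, 24].

χ(G) = 3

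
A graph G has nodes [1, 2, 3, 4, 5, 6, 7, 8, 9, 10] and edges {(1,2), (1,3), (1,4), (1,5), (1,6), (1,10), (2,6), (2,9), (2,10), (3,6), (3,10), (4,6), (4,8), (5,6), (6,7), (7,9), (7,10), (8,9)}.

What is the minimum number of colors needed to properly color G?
χ(G) = 3

Clique number ω(G) = 3 (lower bound: χ ≥ ω).
The clique on [1, 2, 10] has size 3, forcing χ ≥ 3, and the coloring below uses 3 colors, so χ(G) = 3.
A valid 3-coloring: color 1: [6, 9, 10]; color 2: [1, 7, 8]; color 3: [2, 3, 4, 5].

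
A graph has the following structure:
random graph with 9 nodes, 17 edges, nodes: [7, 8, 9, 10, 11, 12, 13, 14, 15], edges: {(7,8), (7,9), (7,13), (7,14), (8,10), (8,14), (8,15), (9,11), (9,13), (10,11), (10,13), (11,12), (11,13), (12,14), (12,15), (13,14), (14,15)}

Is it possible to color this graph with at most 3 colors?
A valid 3-coloring: color 1: [8, 12, 13]; color 2: [9, 10, 14]; color 3: [7, 11, 15].
(χ(G) = 3 ≤ 3.)

Yes, G is 3-colorable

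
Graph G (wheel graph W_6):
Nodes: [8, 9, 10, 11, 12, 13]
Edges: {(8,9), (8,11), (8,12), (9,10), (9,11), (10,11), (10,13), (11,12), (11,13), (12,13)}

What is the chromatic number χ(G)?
χ(G) = 4

Clique number ω(G) = 3 (lower bound: χ ≥ ω).
Odd cycle [9, 10, 13, 12, 8] needs 3 colors (χ ≥ 3).
Vertex 11 is adjacent to every vertex of [8, 9, 10, 12, 13], which already need 3 colors among themselves, so 11 needs a new color (χ ≥ 4).
The coloring below uses 4 colors, so χ(G) = 4.
A valid 4-coloring: color 1: [11]; color 2: [9, 12]; color 3: [8, 10]; color 4: [13].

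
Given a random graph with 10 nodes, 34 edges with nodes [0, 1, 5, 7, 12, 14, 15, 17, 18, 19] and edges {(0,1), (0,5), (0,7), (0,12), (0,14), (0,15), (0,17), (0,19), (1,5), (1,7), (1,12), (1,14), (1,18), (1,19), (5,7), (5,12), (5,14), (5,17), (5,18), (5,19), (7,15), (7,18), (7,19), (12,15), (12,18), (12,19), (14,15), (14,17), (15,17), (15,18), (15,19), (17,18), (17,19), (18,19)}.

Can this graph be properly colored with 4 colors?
The clique on vertices [0, 1, 5, 12, 19] has size 5 > 4, so it alone needs 5 colors.

No, G is not 4-colorable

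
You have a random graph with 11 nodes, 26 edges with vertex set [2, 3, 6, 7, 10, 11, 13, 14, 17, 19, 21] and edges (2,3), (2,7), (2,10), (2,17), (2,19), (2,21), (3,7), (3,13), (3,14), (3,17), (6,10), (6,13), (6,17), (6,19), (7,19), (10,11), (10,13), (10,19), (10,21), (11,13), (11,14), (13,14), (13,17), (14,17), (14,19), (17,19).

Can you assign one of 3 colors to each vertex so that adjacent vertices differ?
The clique on vertices [3, 13, 14, 17] has size 4 > 3, so it alone needs 4 colors.

No, G is not 3-colorable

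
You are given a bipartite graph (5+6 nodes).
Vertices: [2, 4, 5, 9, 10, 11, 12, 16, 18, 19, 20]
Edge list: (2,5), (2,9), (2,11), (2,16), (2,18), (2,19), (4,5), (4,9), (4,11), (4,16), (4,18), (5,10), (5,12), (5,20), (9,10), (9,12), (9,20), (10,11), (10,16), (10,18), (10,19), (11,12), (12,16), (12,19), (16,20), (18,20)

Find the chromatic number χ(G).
χ(G) = 2

Clique number ω(G) = 2 (lower bound: χ ≥ ω).
The graph is bipartite (no odd cycle), so 2 colors suffice: χ(G) = 2.
A valid 2-coloring: color 1: [2, 4, 10, 12, 20]; color 2: [5, 9, 11, 16, 18, 19].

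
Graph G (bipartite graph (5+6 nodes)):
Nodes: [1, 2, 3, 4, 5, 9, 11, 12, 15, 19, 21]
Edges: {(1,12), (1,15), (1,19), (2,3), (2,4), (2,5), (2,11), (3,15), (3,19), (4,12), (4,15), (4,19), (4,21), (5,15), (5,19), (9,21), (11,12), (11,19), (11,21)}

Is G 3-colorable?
A valid 3-coloring: color 1: [2, 12, 15, 19, 21]; color 2: [1, 3, 4, 5, 9, 11].
(χ(G) = 2 ≤ 3.)

Yes, G is 3-colorable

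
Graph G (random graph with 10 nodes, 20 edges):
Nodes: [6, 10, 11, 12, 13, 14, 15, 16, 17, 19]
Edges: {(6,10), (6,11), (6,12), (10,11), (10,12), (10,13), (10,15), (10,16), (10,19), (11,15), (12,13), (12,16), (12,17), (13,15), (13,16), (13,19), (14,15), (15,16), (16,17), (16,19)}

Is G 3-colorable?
The clique on vertices [10, 13, 16, 19] has size 4 > 3, so it alone needs 4 colors.

No, G is not 3-colorable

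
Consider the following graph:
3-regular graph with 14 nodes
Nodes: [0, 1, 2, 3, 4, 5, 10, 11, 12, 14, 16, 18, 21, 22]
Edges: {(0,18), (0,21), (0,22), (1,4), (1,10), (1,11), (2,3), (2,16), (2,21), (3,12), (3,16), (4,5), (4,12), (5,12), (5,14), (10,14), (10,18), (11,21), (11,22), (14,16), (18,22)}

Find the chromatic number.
Clique number ω(G) = 3 (lower bound: χ ≥ ω).
The clique on [0, 18, 22] has size 3, forcing χ ≥ 3, and the coloring below uses 3 colors, so χ(G) = 3.
A valid 3-coloring: color 1: [0, 10, 11, 12, 16]; color 2: [2, 4, 14, 22]; color 3: [1, 3, 5, 18, 21].

χ(G) = 3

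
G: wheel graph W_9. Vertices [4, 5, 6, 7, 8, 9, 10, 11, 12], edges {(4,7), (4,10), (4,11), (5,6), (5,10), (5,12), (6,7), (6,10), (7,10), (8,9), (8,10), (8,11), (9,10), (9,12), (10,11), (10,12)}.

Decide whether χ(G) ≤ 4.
A valid 4-coloring: color 1: [10]; color 2: [5, 7, 9, 11]; color 3: [4, 6, 8, 12].
(χ(G) = 3 ≤ 4.)

Yes, G is 4-colorable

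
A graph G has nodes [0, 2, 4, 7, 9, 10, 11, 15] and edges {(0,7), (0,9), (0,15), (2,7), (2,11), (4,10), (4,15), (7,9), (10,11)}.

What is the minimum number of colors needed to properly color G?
χ(G) = 3

Clique number ω(G) = 3 (lower bound: χ ≥ ω).
The clique on [0, 7, 9] has size 3, forcing χ ≥ 3, and the coloring below uses 3 colors, so χ(G) = 3.
A valid 3-coloring: color 1: [0, 2, 4]; color 2: [7, 10, 15]; color 3: [9, 11].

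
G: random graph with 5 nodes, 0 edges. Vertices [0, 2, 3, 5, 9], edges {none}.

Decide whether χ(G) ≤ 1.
A valid 1-coloring: color 1: [0, 2, 3, 5, 9].
(χ(G) = 1 ≤ 1.)

Yes, G is 1-colorable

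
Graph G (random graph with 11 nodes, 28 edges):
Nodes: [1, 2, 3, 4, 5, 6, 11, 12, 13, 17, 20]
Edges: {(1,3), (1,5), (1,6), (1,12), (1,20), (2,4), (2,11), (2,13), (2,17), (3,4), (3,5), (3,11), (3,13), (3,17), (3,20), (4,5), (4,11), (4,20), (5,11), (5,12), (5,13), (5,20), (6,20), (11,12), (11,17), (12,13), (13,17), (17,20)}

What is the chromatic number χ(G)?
χ(G) = 4

Clique number ω(G) = 4 (lower bound: χ ≥ ω).
The clique on [1, 3, 5, 20] has size 4, forcing χ ≥ 4, and the coloring below uses 4 colors, so χ(G) = 4.
A valid 4-coloring: color 1: [2, 5, 6]; color 2: [3, 12]; color 3: [11, 13, 20]; color 4: [1, 4, 17].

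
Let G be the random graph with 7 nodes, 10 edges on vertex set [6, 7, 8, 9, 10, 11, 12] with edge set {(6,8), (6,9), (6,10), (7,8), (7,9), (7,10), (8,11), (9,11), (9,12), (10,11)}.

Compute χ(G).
χ(G) = 2

Clique number ω(G) = 2 (lower bound: χ ≥ ω).
The graph is bipartite (no odd cycle), so 2 colors suffice: χ(G) = 2.
A valid 2-coloring: color 1: [8, 9, 10]; color 2: [6, 7, 11, 12].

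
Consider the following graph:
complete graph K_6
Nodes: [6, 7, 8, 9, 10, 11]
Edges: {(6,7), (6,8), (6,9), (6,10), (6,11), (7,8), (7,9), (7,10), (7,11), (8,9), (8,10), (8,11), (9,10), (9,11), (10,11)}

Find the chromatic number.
Clique number ω(G) = 6 (lower bound: χ ≥ ω).
The clique on [6, 7, 8, 9, 10, 11] has size 6, forcing χ ≥ 6, and the coloring below uses 6 colors, so χ(G) = 6.
A valid 6-coloring: color 1: [7]; color 2: [8]; color 3: [6]; color 4: [10]; color 5: [9]; color 6: [11].

χ(G) = 6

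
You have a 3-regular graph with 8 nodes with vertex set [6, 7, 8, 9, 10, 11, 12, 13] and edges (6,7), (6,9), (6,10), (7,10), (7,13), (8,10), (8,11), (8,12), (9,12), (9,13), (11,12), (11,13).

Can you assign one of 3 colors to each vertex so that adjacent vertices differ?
Yes, G is 3-colorable

A valid 3-coloring: color 1: [7, 8, 9]; color 2: [6, 12, 13]; color 3: [10, 11].
(χ(G) = 3 ≤ 3.)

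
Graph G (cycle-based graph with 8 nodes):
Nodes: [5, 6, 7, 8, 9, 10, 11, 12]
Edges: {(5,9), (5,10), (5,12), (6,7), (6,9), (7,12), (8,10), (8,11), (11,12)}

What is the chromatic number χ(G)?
Clique number ω(G) = 2 (lower bound: χ ≥ ω).
Odd cycle [6, 9, 5, 12, 7] needs 3 colors (χ ≥ 3).
The coloring below uses 3 colors, so χ(G) = 3.
A valid 3-coloring: color 1: [8, 9, 12]; color 2: [5, 6, 11]; color 3: [7, 10].

χ(G) = 3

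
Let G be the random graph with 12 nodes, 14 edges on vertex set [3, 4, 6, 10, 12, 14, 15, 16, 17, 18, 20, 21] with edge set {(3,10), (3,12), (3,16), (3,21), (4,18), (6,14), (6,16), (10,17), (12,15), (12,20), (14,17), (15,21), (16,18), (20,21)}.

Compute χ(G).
χ(G) = 2

Clique number ω(G) = 2 (lower bound: χ ≥ ω).
The graph is bipartite (no odd cycle), so 2 colors suffice: χ(G) = 2.
A valid 2-coloring: color 1: [3, 6, 15, 17, 18, 20]; color 2: [4, 10, 12, 14, 16, 21].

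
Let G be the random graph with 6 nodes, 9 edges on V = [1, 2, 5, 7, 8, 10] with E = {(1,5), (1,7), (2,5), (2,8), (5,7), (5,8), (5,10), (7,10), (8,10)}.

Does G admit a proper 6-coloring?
A valid 6-coloring: color 1: [5]; color 2: [1, 2, 10]; color 3: [7, 8].
(χ(G) = 3 ≤ 6.)

Yes, G is 6-colorable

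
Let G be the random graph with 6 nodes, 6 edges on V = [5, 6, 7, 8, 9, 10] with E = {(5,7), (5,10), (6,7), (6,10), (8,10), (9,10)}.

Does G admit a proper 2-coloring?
Yes, G is 2-colorable

A valid 2-coloring: color 1: [7, 10]; color 2: [5, 6, 8, 9].
(χ(G) = 2 ≤ 2.)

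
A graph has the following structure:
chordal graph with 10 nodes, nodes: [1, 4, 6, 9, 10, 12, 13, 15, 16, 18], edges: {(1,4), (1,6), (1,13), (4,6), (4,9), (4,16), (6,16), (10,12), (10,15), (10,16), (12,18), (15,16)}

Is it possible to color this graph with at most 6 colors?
Yes, G is 6-colorable

A valid 6-coloring: color 1: [1, 9, 12, 16]; color 2: [4, 10, 13, 18]; color 3: [6, 15].
(χ(G) = 3 ≤ 6.)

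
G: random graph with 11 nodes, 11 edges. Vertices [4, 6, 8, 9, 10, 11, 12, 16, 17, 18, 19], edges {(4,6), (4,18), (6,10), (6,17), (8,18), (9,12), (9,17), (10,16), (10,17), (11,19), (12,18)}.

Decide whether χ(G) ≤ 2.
No, G is not 2-colorable

The clique on vertices [6, 10, 17] has size 3 > 2, so it alone needs 3 colors.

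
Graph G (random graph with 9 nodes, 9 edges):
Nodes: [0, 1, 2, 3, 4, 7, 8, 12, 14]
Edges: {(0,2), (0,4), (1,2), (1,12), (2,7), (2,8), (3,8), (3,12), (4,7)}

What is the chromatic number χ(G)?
Clique number ω(G) = 2 (lower bound: χ ≥ ω).
Odd cycle [12, 3, 8, 2, 1] needs 3 colors (χ ≥ 3).
The coloring below uses 3 colors, so χ(G) = 3.
A valid 3-coloring: color 1: [2, 4, 12, 14]; color 2: [0, 1, 3, 7]; color 3: [8].

χ(G) = 3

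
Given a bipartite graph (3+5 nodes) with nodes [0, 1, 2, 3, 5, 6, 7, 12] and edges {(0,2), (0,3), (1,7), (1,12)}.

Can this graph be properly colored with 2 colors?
A valid 2-coloring: color 1: [0, 1, 5, 6]; color 2: [2, 3, 7, 12].
(χ(G) = 2 ≤ 2.)

Yes, G is 2-colorable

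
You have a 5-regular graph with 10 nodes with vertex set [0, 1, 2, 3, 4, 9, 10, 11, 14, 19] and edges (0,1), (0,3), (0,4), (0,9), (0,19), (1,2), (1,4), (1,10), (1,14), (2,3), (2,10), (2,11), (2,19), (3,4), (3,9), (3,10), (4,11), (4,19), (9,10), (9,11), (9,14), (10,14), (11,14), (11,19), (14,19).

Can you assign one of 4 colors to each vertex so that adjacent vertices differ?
A valid 4-coloring: color 1: [1, 3, 19]; color 2: [2, 4, 9]; color 3: [0, 10, 11]; color 4: [14].
(χ(G) = 4 ≤ 4.)

Yes, G is 4-colorable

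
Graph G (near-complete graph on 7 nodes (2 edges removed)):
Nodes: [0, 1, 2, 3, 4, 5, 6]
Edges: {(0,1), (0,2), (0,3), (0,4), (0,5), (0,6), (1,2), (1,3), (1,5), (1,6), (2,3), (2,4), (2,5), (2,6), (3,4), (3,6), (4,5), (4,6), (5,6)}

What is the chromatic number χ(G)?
Clique number ω(G) = 5 (lower bound: χ ≥ ω).
The clique on [0, 1, 2, 3, 6] has size 5, forcing χ ≥ 5, and the coloring below uses 5 colors, so χ(G) = 5.
A valid 5-coloring: color 1: [2]; color 2: [0]; color 3: [6]; color 4: [1, 4]; color 5: [3, 5].

χ(G) = 5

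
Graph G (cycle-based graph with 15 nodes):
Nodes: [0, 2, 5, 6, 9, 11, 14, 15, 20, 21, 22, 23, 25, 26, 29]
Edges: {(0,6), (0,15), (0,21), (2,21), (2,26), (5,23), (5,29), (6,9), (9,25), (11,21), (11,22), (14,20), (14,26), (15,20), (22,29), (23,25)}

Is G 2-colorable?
No, G is not 2-colorable

Odd cycle [20, 14, 26, 2, 21, 0, 15] needs 3 colors (χ ≥ 3).
Hence χ(G) ≥ 3 > 2, so no proper 2-coloring exists.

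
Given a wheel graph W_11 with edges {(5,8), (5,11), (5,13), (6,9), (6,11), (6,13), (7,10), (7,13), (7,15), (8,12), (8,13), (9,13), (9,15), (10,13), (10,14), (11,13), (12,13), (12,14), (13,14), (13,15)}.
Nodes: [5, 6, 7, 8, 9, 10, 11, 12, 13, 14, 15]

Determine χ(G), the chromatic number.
Clique number ω(G) = 3 (lower bound: χ ≥ ω).
The clique on [5, 8, 13] has size 3, forcing χ ≥ 3, and the coloring below uses 3 colors, so χ(G) = 3.
A valid 3-coloring: color 1: [13]; color 2: [7, 8, 9, 11, 14]; color 3: [5, 6, 10, 12, 15].

χ(G) = 3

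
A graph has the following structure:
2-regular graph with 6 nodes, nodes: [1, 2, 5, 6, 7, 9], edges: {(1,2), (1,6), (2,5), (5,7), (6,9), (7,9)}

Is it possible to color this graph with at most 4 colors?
Yes, G is 4-colorable

A valid 4-coloring: color 1: [2, 6, 7]; color 2: [1, 5, 9].
(χ(G) = 2 ≤ 4.)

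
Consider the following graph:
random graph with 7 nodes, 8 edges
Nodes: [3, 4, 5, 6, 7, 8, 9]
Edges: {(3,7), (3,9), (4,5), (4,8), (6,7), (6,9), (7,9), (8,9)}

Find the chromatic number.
χ(G) = 3

Clique number ω(G) = 3 (lower bound: χ ≥ ω).
The clique on [3, 7, 9] has size 3, forcing χ ≥ 3, and the coloring below uses 3 colors, so χ(G) = 3.
A valid 3-coloring: color 1: [4, 9]; color 2: [5, 7, 8]; color 3: [3, 6].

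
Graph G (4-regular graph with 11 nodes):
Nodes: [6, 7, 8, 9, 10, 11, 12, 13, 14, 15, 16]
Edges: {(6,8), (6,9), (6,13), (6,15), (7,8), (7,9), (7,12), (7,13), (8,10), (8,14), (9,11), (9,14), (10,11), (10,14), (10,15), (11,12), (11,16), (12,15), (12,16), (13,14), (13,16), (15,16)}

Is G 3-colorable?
A valid 3-coloring: color 1: [6, 7, 10, 16]; color 2: [8, 9, 12, 13]; color 3: [11, 14, 15].
(χ(G) = 3 ≤ 3.)

Yes, G is 3-colorable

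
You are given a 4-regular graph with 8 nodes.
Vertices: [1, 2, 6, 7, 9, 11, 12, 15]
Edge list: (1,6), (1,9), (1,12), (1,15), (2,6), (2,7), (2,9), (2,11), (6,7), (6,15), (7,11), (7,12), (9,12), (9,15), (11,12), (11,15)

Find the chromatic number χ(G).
Clique number ω(G) = 3 (lower bound: χ ≥ ω).
The clique on [1, 9, 12] has size 3, forcing χ ≥ 3, and the coloring below uses 3 colors, so χ(G) = 3.
A valid 3-coloring: color 1: [2, 12, 15]; color 2: [1, 7]; color 3: [6, 9, 11].

χ(G) = 3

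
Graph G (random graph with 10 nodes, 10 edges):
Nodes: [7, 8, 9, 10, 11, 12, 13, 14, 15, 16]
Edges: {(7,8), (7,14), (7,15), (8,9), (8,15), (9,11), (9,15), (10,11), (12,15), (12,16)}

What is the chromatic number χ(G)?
χ(G) = 3

Clique number ω(G) = 3 (lower bound: χ ≥ ω).
The clique on [8, 9, 15] has size 3, forcing χ ≥ 3, and the coloring below uses 3 colors, so χ(G) = 3.
A valid 3-coloring: color 1: [11, 13, 14, 15, 16]; color 2: [8, 10, 12]; color 3: [7, 9].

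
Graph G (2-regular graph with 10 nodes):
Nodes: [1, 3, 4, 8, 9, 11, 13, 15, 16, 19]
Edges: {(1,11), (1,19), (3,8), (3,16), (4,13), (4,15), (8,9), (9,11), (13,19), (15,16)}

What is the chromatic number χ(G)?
Clique number ω(G) = 2 (lower bound: χ ≥ ω).
The graph is bipartite (no odd cycle), so 2 colors suffice: χ(G) = 2.
A valid 2-coloring: color 1: [4, 8, 11, 16, 19]; color 2: [1, 3, 9, 13, 15].

χ(G) = 2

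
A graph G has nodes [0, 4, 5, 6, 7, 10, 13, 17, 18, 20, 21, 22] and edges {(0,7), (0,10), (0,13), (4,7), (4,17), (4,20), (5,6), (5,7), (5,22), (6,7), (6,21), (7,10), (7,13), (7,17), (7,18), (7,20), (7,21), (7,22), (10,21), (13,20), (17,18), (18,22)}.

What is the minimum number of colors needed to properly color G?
χ(G) = 4

Clique number ω(G) = 3 (lower bound: χ ≥ ω).
Odd cycle [18, 22, 5, 6, 21, 10, 0, 13, 20, 4, 17] needs 3 colors (χ ≥ 3).
Vertex 7 is adjacent to every vertex of [0, 4, 5, 6, 10, 13, 17, 18, 20, 21, 22], which already need 3 colors among themselves, so 7 needs a new color (χ ≥ 4).
The coloring below uses 4 colors, so χ(G) = 4.
A valid 4-coloring: color 1: [7]; color 2: [0, 4, 5, 18, 21]; color 3: [6, 10, 13, 17, 22]; color 4: [20].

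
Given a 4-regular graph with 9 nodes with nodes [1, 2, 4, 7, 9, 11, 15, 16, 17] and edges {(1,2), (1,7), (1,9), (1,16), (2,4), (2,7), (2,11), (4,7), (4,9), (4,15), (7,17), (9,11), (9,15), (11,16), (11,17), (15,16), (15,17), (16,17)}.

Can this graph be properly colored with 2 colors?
No, G is not 2-colorable

The clique on vertices [1, 2, 7] has size 3 > 2, so it alone needs 3 colors.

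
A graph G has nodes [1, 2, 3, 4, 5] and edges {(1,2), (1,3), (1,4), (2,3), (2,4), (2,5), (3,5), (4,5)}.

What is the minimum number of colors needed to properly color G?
χ(G) = 3

Clique number ω(G) = 3 (lower bound: χ ≥ ω).
The clique on [1, 2, 3] has size 3, forcing χ ≥ 3, and the coloring below uses 3 colors, so χ(G) = 3.
A valid 3-coloring: color 1: [2]; color 2: [1, 5]; color 3: [3, 4].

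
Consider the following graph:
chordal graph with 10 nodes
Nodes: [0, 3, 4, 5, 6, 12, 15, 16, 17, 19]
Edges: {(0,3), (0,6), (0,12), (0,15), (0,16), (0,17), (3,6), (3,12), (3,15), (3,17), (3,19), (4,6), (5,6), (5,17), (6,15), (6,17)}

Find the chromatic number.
Clique number ω(G) = 4 (lower bound: χ ≥ ω).
The clique on [0, 3, 6, 17] has size 4, forcing χ ≥ 4, and the coloring below uses 4 colors, so χ(G) = 4.
A valid 4-coloring: color 1: [6, 12, 16, 19]; color 2: [0, 4, 5]; color 3: [3]; color 4: [15, 17].

χ(G) = 4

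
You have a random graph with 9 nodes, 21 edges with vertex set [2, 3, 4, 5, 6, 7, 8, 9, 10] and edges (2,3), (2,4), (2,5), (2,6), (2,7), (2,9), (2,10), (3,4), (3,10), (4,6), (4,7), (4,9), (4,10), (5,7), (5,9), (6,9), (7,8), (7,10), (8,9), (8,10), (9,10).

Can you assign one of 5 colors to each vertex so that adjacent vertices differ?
Yes, G is 5-colorable

A valid 5-coloring: color 1: [2, 8]; color 2: [4, 5]; color 3: [6, 10]; color 4: [3, 7, 9].
(χ(G) = 4 ≤ 5.)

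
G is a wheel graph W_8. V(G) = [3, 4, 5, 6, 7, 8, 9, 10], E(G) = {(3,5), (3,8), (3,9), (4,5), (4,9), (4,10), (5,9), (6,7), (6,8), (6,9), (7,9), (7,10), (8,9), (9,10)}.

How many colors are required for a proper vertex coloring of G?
Clique number ω(G) = 3 (lower bound: χ ≥ ω).
Odd cycle [5, 3, 8, 6, 7, 10, 4] needs 3 colors (χ ≥ 3).
Vertex 9 is adjacent to every vertex of [3, 4, 5, 6, 7, 8, 10], which already need 3 colors among themselves, so 9 needs a new color (χ ≥ 4).
The coloring below uses 4 colors, so χ(G) = 4.
A valid 4-coloring: color 1: [9]; color 2: [5, 8, 10]; color 3: [3, 4, 6]; color 4: [7].

χ(G) = 4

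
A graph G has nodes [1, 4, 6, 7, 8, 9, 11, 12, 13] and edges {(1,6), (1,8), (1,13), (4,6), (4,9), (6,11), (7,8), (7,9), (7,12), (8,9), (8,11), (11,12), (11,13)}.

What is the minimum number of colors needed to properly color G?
Clique number ω(G) = 3 (lower bound: χ ≥ ω).
The clique on [7, 8, 9] has size 3, forcing χ ≥ 3, and the coloring below uses 3 colors, so χ(G) = 3.
A valid 3-coloring: color 1: [1, 9, 11]; color 2: [4, 8, 12, 13]; color 3: [6, 7].

χ(G) = 3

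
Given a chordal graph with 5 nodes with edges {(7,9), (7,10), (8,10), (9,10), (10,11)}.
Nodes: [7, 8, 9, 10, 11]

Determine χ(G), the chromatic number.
χ(G) = 3

Clique number ω(G) = 3 (lower bound: χ ≥ ω).
The clique on [7, 9, 10] has size 3, forcing χ ≥ 3, and the coloring below uses 3 colors, so χ(G) = 3.
A valid 3-coloring: color 1: [10]; color 2: [8, 9, 11]; color 3: [7].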